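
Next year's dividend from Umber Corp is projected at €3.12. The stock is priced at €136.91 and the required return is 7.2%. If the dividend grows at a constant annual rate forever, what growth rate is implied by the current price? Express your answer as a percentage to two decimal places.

4.92%

P = D₁/(r−g) ⇒ g = r − D₁/P = 0.072 − €3.12/€136.91 = 0.049211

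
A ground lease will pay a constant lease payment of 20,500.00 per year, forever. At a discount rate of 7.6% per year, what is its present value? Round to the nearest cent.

269736.84

Level perpetuity: PV = C / r = 20,500.00 / 0.076 = 269,736.84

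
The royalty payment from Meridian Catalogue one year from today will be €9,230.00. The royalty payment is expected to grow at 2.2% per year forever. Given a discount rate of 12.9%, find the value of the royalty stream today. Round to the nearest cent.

Growing perpetuity: P = D₁ / (r − g) = €9,230.0000 / (0.129 − 0.022) = €86,261.68

€86261.68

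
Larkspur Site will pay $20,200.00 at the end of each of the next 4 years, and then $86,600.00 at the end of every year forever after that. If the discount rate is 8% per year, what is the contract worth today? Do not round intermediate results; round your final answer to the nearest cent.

PV of 4-year annuity: $20,200.00 × [1 − (1+0.08)^−4] / 0.08 = 66904.96217
Perpetuity value at year 4: $86,600.00 / 0.08 = 1082500.00000
PV of perpetuity: 1082500.00000 / (1+0.08)^4 = 795669.81565
Total PV = 66904.96217 + 795669.81565 = 862574.77782

$862574.78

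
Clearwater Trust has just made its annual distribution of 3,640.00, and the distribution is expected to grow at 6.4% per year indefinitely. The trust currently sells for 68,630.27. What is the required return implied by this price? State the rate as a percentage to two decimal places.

12.04%

D₁ = 3,640.00 × 1.064 = 3,872.9600
P = D₁/(r − g) ⇒ r = D₁/P + g = 3,872.9600/68,630.27 + 0.064 = 0.056432 + 0.064 = 0.120432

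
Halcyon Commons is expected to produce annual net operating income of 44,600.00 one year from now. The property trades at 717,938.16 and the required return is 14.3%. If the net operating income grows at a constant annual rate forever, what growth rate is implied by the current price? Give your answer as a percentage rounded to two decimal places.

8.09%

P = D₁/(r−g) ⇒ g = r − D₁/P = 0.143 − 44,600.00/717,938.16 = 0.080878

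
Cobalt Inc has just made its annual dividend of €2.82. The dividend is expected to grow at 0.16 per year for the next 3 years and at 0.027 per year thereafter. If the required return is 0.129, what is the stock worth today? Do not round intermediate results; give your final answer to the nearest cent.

€39.73

D_1 = 3.27120
D_2 = 3.79459
D_3 = 4.40173
Terminal value at year 3: TV = D_3×(1+g_2)/(r−g_2) = 4.52057/0.102 = 44.31935
P_0 = D_1/(1+r)^1 + D_2/(1+r)^2 + D_3/(1+r)^3 + TV/(1+r)^3
    = 2.89743 + 2.97699 + 3.05873 + 30.79722 = 39.73037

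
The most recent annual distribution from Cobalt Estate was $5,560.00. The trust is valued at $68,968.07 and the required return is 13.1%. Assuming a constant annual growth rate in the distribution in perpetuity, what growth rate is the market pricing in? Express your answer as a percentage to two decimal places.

4.66%

P = D₀(1+g)/(r−g) ⇒ P(r−g) = D₀(1+g) ⇒ g(P+D₀) = P·r − D₀
g = (P·r − D₀)/(P + D₀) = ($68,968.07×0.131 − $5,560.00) / ($68,968.07 + $5,560.00) = 0.046624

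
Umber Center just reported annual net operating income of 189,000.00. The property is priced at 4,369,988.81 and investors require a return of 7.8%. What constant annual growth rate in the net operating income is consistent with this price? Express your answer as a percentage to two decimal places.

P = D₀(1+g)/(r−g) ⇒ P(r−g) = D₀(1+g) ⇒ g(P+D₀) = P·r − D₀
g = (P·r − D₀)/(P + D₀) = (4,369,988.81×0.078 − 189,000.00) / (4,369,988.81 + 189,000.00) = 0.033310

3.33%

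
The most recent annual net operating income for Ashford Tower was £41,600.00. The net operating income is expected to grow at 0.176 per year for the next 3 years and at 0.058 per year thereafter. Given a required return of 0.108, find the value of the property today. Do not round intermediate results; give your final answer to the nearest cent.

D_1 = 48921.60000
D_2 = 57531.80160
D_3 = 67657.39868
Terminal value at year 3: TV = D_3×(1+g_2)/(r−g_2) = 71581.52781/0.05 = 1431630.55610
P_0 = D_1/(1+r)^1 + D_2/(1+r)^2 + D_3/(1+r)^3 + TV/(1+r)^3
    = 44153.06859 + 46862.82370 + 49738.88148 + 1052474.73205 = 1193229.50582

£1193229.51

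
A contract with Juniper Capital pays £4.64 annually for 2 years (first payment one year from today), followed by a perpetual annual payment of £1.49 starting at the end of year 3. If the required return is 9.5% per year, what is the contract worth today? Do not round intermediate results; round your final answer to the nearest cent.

PV of 2-year annuity: £4.64 × [1 − (1+0.095)^−2] / 0.095 = 8.10725
Perpetuity value at year 2: £1.49 / 0.095 = 15.68421
PV of perpetuity: 15.68421 / (1+0.095)^2 = 13.08080
Total PV = 8.10725 + 13.08080 = 21.18806

£21.19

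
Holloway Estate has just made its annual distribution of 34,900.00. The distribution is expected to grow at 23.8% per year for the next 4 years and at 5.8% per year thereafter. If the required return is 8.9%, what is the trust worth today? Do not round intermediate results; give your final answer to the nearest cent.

2183736.21

D_1 = 43206.20000
D_2 = 53489.27560
D_3 = 66219.72319
D_4 = 81980.01731
Terminal value at year 4: TV = D_4×(1+g_2)/(r−g_2) = 86734.85832/0.031 = 2797898.65538
P_0 = D_1/(1+r)^1 + D_2/(1+r)^2 + D_3/(1+r)^3 + D_4/(1+r)^4 + TV/(1+r)^4
    = 39675.11478 + 45103.57402 + 51274.77009 + 58290.32633 + 1989392.42770 = 2183736.21292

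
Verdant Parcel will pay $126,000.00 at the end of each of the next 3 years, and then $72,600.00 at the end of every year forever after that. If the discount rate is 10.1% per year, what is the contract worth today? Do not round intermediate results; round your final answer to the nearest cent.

$851376.33

PV of 3-year annuity: $126,000.00 × [1 − (1+0.101)^−3] / 0.101 = 312792.52937
Perpetuity value at year 3: $72,600.00 / 0.101 = 718811.88119
PV of perpetuity: 718811.88119 / (1+0.101)^3 = 538583.80474
Total PV = 312792.52937 + 538583.80474 = 851376.33411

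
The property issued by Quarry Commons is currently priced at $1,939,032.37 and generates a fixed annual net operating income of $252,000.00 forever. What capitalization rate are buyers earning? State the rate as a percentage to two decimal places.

13.00%

P = C/r ⇒ r = C/P = $252,000.00/$1,939,032.37 = 0.129962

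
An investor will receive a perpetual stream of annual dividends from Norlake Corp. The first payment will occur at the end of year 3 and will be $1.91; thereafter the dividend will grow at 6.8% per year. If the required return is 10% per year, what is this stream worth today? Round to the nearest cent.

Value at end of year 2: C₁ / (r − g) = $1.91 / (0.1 − 0.068) = $59.6875
Discount to today: PV = $59.6875 / (1 + 0.1)^2 = $59.6875 / 1.210000 = $49.33

$49.33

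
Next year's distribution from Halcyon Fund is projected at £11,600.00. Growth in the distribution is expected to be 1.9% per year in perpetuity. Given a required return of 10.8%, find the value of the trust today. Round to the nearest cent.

Growing perpetuity: P = D₁ / (r − g) = £11,600.0000 / (0.108 − 0.019) = £130,337.08

£130337.08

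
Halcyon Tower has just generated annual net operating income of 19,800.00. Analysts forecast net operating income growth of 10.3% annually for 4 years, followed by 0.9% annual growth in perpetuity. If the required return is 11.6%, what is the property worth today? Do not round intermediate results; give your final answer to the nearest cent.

D_1 = 21839.40000
D_2 = 24088.85820
D_3 = 26570.01059
D_4 = 29306.72169
Terminal value at year 4: TV = D_4×(1+g_2)/(r−g_2) = 29570.48218/0.107 = 276359.64655
P_0 = D_1/(1+r)^1 + D_2/(1+r)^2 + D_3/(1+r)^3 + D_4/(1+r)^4 + TV/(1+r)^4
    = 19569.35484 + 19341.39640 + 19116.09340 + 18893.41489 + 178163.13669 = 255083.39623

255083.40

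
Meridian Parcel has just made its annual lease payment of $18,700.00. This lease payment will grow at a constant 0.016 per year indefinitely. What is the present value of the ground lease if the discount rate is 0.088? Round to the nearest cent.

D₁ = D₀ × (1 + g) = $18,700.00 × 1.016 = $18,999.2000
Growing perpetuity: P = D₁ / (r − g) = $18,999.2000 / (0.088 − 0.016) = $263,877.78

$263877.78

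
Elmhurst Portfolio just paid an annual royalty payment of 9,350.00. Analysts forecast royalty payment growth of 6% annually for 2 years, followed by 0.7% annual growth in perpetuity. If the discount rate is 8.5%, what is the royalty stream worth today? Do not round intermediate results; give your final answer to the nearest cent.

133270.92

D_1 = 9911.00000
D_2 = 10505.66000
Terminal value at year 2: TV = D_2×(1+g_2)/(r−g_2) = 10579.19962/0.078 = 135630.76436
P_0 = D_1/(1+r)^1 + D_2/(1+r)^2 + TV/(1+r)^2
    = 9134.56221 + 8924.08843 + 115212.26984 = 133270.92048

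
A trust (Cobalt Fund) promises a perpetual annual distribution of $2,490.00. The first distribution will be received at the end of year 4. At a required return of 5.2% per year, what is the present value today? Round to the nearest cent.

Value at end of year 3: C / r = $2,490.00 / 0.052 = $47,884.6154
Discount to today: PV = $47,884.6154 / (1 + 0.052)^3 = $47,884.6154 / 1.164253 = $41,129.06

$41129.06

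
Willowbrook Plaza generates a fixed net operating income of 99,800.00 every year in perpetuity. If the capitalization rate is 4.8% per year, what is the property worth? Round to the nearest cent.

2079166.67

Level perpetuity: PV = C / r = 99,800.00 / 0.048 = 2,079,166.67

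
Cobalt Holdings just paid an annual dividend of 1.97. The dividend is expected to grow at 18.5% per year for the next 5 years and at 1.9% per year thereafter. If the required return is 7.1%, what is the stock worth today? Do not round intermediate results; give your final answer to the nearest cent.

D_1 = 2.33445
D_2 = 2.76632
D_3 = 3.27809
D_4 = 3.88454
D_5 = 4.60318
Terminal value at year 5: TV = D_5×(1+g_2)/(r−g_2) = 4.69064/0.052 = 90.20463
P_0 = D_1/(1+r)^1 + D_2/(1+r)^2 + D_3/(1+r)^3 + D_4/(1+r)^4 + D_5/(1+r)^5 + TV/(1+r)^5
    = 2.17969 + 2.41170 + 2.66841 + 2.95244 + 3.26671 + 64.01496 = 77.49392

77.49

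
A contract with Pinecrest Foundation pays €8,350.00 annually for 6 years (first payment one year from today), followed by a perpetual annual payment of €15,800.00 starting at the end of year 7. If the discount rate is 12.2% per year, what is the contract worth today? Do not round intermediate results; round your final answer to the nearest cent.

PV of 6-year annuity: €8,350.00 × [1 − (1+0.122)^−6] / 0.122 = 34136.66877
Perpetuity value at year 6: €15,800.00 / 0.122 = 129508.19672
PV of perpetuity: 129508.19672 / (1+0.122)^6 = 64914.26061
Total PV = 34136.66877 + 64914.26061 = 99050.92938

€99050.93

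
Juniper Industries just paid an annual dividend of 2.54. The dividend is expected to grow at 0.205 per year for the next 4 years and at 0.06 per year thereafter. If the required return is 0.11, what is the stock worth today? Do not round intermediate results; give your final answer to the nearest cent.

87.31

D_1 = 3.06070
D_2 = 3.68814
D_3 = 4.44421
D_4 = 5.35528
Terminal value at year 4: TV = D_4×(1+g_2)/(r−g_2) = 5.67659/0.05 = 113.53186
P_0 = D_1/(1+r)^1 + D_2/(1+r)^2 + D_3/(1+r)^3 + D_4/(1+r)^4 + TV/(1+r)^4
    = 2.75739 + 2.99338 + 3.24957 + 3.52769 + 74.78695 = 87.31498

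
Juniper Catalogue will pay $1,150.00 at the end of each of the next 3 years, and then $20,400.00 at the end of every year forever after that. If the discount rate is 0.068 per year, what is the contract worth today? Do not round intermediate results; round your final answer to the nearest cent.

$249296.75

PV of 3-year annuity: $1,150.00 × [1 − (1+0.068)^−3] / 0.068 = 3029.02536
Perpetuity value at year 3: $20,400.00 / 0.068 = 300000.00000
PV of perpetuity: 300000.00000 / (1+0.068)^3 = 246267.72399
Total PV = 3029.02536 + 246267.72399 = 249296.74935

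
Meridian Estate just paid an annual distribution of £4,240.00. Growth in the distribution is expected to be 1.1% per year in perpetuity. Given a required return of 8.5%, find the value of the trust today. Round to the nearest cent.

D₁ = D₀ × (1 + g) = £4,240.00 × 1.011 = £4,286.6400
Growing perpetuity: P = D₁ / (r − g) = £4,286.6400 / (0.085 − 0.011) = £57,927.57

£57927.57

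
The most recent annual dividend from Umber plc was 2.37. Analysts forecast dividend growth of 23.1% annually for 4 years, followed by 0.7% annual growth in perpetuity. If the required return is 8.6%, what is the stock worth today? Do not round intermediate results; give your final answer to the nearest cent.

62.97

D_1 = 2.91747
D_2 = 3.59141
D_3 = 4.42102
D_4 = 5.44228
Terminal value at year 4: TV = D_4×(1+g_2)/(r−g_2) = 5.48037/0.079 = 69.37180
P_0 = D_1/(1+r)^1 + D_2/(1+r)^2 + D_3/(1+r)^3 + D_4/(1+r)^4 + TV/(1+r)^4
    = 2.68644 + 3.04512 + 3.45170 + 3.91256 + 49.87279 = 62.96861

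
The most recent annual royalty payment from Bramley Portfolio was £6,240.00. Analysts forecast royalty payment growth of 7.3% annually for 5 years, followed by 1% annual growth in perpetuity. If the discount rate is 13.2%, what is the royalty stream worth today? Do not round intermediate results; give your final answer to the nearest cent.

£66176.30

D_1 = 6695.52000
D_2 = 7184.29296
D_3 = 7708.74635
D_4 = 8271.48483
D_5 = 8875.30322
Terminal value at year 5: TV = D_5×(1+g_2)/(r−g_2) = 8964.05625/0.122 = 73475.87094
P_0 = D_1/(1+r)^1 + D_2/(1+r)^2 + D_3/(1+r)^3 + D_4/(1+r)^4 + D_5/(1+r)^5 + TV/(1+r)^5
    = 5914.77032 + 5606.49165 + 5314.28052 + 5037.29946 + 4774.75470 + 39528.70698 = 66176.30363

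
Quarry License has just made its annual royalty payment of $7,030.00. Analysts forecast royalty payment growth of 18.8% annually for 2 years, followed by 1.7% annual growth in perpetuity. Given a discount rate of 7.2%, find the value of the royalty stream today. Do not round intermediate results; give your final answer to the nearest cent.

$176070.02

D_1 = 8351.64000
D_2 = 9921.74832
Terminal value at year 2: TV = D_2×(1+g_2)/(r−g_2) = 10090.41804/0.055 = 183462.14621
P_0 = D_1/(1+r)^1 + D_2/(1+r)^2 + TV/(1+r)^2
    = 7790.70896 + 8633.73343 + 159645.58000 = 176070.02239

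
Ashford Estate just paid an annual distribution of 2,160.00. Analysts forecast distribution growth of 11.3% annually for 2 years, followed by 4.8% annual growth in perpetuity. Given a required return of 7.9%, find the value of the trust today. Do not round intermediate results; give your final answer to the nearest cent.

D_1 = 2404.08000
D_2 = 2675.74104
Terminal value at year 2: TV = D_2×(1+g_2)/(r−g_2) = 2804.17661/0.031 = 90457.31000
P_0 = D_1/(1+r)^1 + D_2/(1+r)^2 + TV/(1+r)^2
    = 2228.06302 + 2298.27075 + 77696.37901 = 82222.71279

82222.71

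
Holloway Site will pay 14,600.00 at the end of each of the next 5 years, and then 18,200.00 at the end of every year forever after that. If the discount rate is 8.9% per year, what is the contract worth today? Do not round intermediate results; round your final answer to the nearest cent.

PV of 5-year annuity: 14,600.00 × [1 − (1+0.089)^−5] / 0.089 = 56936.56391
Perpetuity value at year 5: 18,200.00 / 0.089 = 204494.38202
PV of perpetuity: 204494.38202 / (1+0.089)^5 = 133518.66537
Total PV = 56936.56391 + 133518.66537 = 190455.22928

190455.23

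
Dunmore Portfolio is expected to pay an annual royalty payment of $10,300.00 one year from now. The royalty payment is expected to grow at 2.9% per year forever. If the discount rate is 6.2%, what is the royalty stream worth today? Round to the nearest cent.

Growing perpetuity: P = D₁ / (r − g) = $10,300.0000 / (0.062 − 0.029) = $312,121.21

$312121.21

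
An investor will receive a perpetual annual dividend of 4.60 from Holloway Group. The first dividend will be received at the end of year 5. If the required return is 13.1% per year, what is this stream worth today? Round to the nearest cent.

21.46

Value at end of year 4: C / r = 4.60 / 0.131 = 35.1145
Discount to today: PV = 35.1145 / (1 + 0.131)^4 = 35.1145 / 1.636253 = 21.46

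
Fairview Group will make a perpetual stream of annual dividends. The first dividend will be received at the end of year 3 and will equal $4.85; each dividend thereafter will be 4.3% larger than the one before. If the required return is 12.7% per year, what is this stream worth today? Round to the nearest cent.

$45.46

Value at end of year 2: C₁ / (r − g) = $4.85 / (0.127 − 0.043) = $57.7381
Discount to today: PV = $57.7381 / (1 + 0.127)^2 = $57.7381 / 1.270129 = $45.46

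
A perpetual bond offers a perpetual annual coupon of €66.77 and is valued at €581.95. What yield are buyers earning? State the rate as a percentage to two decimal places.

P = C/r ⇒ r = C/P = €66.77/€581.95 = 0.114735

11.47%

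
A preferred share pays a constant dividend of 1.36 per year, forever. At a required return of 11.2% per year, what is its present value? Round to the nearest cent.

12.14

Level perpetuity: PV = C / r = 1.36 / 0.112 = 12.14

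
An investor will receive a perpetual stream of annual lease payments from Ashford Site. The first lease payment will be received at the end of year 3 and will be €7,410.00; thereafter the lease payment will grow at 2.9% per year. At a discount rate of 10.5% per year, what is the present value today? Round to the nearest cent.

€79850.94

Value at end of year 2: C₁ / (r − g) = €7,410.00 / (0.105 − 0.029) = €97,500.0000
Discount to today: PV = €97,500.0000 / (1 + 0.105)^2 = €97,500.0000 / 1.221025 = €79,850.94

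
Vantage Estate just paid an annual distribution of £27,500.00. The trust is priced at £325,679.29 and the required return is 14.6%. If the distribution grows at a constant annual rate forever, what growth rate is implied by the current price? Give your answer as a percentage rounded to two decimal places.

5.68%

P = D₀(1+g)/(r−g) ⇒ P(r−g) = D₀(1+g) ⇒ g(P+D₀) = P·r − D₀
g = (P·r − D₀)/(P + D₀) = (£325,679.29×0.146 − £27,500.00) / (£325,679.29 + £27,500.00) = 0.056768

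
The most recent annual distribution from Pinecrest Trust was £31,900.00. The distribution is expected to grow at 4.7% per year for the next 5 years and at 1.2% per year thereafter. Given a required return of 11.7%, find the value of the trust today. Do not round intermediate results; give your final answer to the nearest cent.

£354362.90

D_1 = 33399.30000
D_2 = 34969.06710
D_3 = 36612.61325
D_4 = 38333.40608
D_5 = 40135.07616
Terminal value at year 5: TV = D_5×(1+g_2)/(r−g_2) = 40616.69708/0.105 = 386825.68644
P_0 = D_1/(1+r)^1 + D_2/(1+r)^2 + D_3/(1+r)^3 + D_4/(1+r)^4 + D_5/(1+r)^5 + TV/(1+r)^5
    = 29900.89526 + 28027.07013 + 26270.67361 + 24624.34671 + 23081.19159 + 222458.72271 = 354362.89999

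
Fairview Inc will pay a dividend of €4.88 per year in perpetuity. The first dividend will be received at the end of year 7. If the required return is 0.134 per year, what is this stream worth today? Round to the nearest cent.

€17.13

Value at end of year 6: C / r = €4.88 / 0.134 = €36.4179
Discount to today: PV = €36.4179 / (1 + 0.134)^6 = €36.4179 / 2.126563 = €17.13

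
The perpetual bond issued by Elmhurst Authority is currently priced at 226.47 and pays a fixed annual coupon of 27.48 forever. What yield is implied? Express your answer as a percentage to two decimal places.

P = C/r ⇒ r = C/P = 27.48/226.47 = 0.121341

12.13%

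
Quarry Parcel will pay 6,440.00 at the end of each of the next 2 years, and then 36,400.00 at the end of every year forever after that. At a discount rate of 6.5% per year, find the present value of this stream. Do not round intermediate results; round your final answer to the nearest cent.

505454.03

PV of 2-year annuity: 6,440.00 × [1 − (1+0.065)^−2] / 0.065 = 11724.83414
Perpetuity value at year 2: 36,400.00 / 0.065 = 560000.00000
PV of perpetuity: 560000.00000 / (1+0.065)^2 = 493729.19835
Total PV = 11724.83414 + 493729.19835 = 505454.03249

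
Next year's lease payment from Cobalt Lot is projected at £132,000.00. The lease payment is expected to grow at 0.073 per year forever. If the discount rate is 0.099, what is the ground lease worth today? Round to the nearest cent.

£5076923.08

Growing perpetuity: P = D₁ / (r − g) = £132,000.0000 / (0.099 − 0.073) = £5,076,923.08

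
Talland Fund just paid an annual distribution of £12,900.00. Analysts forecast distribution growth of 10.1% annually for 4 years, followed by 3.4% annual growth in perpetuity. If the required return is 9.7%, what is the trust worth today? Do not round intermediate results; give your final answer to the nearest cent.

£266900.87

D_1 = 14202.90000
D_2 = 15637.39290
D_3 = 17216.76958
D_4 = 18955.66331
Terminal value at year 4: TV = D_4×(1+g_2)/(r−g_2) = 19600.15586/0.063 = 311113.58513
P_0 = D_1/(1+r)^1 + D_2/(1+r)^2 + D_3/(1+r)^3 + D_4/(1+r)^4 + TV/(1+r)^4
    = 12947.03737 + 12994.24626 + 13041.62729 + 13089.18108 + 214828.78152 = 266900.87352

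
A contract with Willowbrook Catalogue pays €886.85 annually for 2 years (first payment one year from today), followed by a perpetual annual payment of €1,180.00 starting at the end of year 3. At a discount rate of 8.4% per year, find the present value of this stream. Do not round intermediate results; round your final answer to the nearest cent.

€13527.71

PV of 2-year annuity: €886.85 × [1 − (1+0.084)^−2] / 0.084 = 1572.85729
Perpetuity value at year 2: €1,180.00 / 0.084 = 14047.61905
PV of perpetuity: 14047.61905 / (1+0.084)^2 = 11954.85070
Total PV = 1572.85729 + 11954.85070 = 13527.70800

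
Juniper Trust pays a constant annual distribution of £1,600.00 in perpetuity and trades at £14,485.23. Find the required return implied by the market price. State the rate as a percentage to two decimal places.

P = C/r ⇒ r = C/P = £1,600.00/£14,485.23 = 0.110457

11.05%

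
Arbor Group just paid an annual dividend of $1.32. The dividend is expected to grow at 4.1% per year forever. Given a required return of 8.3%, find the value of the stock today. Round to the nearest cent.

$32.72

D₁ = D₀ × (1 + g) = $1.32 × 1.041 = $1.3741
Growing perpetuity: P = D₁ / (r − g) = $1.3741 / (0.083 − 0.041) = $32.72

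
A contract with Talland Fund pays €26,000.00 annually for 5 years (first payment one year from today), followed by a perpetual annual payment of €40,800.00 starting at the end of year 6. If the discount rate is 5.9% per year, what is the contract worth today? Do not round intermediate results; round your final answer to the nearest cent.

€629012.47

PV of 5-year annuity: €26,000.00 × [1 − (1+0.059)^−5] / 0.059 = 109820.04561
Perpetuity value at year 5: €40,800.00 / 0.059 = 691525.42373
PV of perpetuity: 691525.42373 / (1+0.059)^5 = 519192.42908
Total PV = 109820.04561 + 519192.42908 = 629012.47469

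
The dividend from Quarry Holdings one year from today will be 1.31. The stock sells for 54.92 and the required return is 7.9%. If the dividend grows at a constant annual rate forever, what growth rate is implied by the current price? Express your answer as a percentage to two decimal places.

5.51%

P = D₁/(r−g) ⇒ g = r − D₁/P = 0.079 − 1.31/54.92 = 0.055147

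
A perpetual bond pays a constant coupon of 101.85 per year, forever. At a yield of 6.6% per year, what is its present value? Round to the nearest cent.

1543.18

Level perpetuity: PV = C / r = 101.85 / 0.066 = 1,543.18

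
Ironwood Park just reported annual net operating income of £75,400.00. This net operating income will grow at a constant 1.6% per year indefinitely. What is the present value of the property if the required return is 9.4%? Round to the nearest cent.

D₁ = D₀ × (1 + g) = £75,400.00 × 1.016 = £76,606.4000
Growing perpetuity: P = D₁ / (r − g) = £76,606.4000 / (0.094 − 0.016) = £982,133.33

£982133.33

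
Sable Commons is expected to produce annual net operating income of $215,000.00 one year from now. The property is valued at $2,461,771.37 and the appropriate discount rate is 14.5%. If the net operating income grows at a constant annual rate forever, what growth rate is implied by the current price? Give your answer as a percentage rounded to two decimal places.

5.77%

P = D₁/(r−g) ⇒ g = r − D₁/P = 0.145 − $215,000.00/$2,461,771.37 = 0.057665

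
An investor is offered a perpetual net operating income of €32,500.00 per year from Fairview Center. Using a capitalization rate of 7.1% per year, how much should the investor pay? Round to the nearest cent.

Level perpetuity: PV = C / r = €32,500.00 / 0.071 = €457,746.48

€457746.48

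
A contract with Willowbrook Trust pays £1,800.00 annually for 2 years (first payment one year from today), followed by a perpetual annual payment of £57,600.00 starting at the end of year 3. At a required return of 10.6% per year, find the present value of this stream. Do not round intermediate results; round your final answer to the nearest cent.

PV of 2-year annuity: £1,800.00 × [1 − (1+0.106)^−2] / 0.106 = 3098.99316
Perpetuity value at year 2: £57,600.00 / 0.106 = 543396.22642
PV of perpetuity: 543396.22642 / (1+0.106)^2 = 444228.44522
Total PV = 3098.99316 + 444228.44522 = 447327.43838

£447327.44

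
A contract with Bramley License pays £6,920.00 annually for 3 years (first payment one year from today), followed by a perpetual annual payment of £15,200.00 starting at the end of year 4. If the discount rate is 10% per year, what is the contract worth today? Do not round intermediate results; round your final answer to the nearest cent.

PV of 3-year annuity: £6,920.00 × [1 − (1+0.1)^−3] / 0.1 = 17209.01578
Perpetuity value at year 3: £15,200.00 / 0.1 = 152000.00000
PV of perpetuity: 152000.00000 / (1+0.1)^3 = 114199.84974
Total PV = 17209.01578 + 114199.84974 = 131408.86551

£131408.87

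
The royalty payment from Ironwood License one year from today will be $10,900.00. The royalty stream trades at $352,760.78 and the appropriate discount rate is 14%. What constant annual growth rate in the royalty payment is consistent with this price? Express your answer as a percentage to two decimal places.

P = D₁/(r−g) ⇒ g = r − D₁/P = 0.14 − $10,900.00/$352,760.78 = 0.109101

10.91%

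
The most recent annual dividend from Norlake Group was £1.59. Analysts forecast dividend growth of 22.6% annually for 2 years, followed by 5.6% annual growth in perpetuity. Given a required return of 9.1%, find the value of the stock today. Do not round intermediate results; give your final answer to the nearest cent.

D_1 = 1.94934
D_2 = 2.38989
Terminal value at year 2: TV = D_2×(1+g_2)/(r−g_2) = 2.52372/0.035 = 72.10642
P_0 = D_1/(1+r)^1 + D_2/(1+r)^2 + TV/(1+r)^2
    = 1.78675 + 2.00784 + 60.57933 = 64.37391

£64.37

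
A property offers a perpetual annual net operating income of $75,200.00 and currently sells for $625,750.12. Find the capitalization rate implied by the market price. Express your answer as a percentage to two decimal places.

12.02%

P = C/r ⇒ r = C/P = $75,200.00/$625,750.12 = 0.120176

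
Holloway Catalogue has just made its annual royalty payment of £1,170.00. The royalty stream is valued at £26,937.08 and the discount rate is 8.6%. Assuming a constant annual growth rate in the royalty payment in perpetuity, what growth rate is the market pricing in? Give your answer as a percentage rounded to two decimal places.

P = D₀(1+g)/(r−g) ⇒ P(r−g) = D₀(1+g) ⇒ g(P+D₀) = P·r − D₀
g = (P·r − D₀)/(P + D₀) = (£26,937.08×0.086 − £1,170.00) / (£26,937.08 + £1,170.00) = 0.040794

4.08%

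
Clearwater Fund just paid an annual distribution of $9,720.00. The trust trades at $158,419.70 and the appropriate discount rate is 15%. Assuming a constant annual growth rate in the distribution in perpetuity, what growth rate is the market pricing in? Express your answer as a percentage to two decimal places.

8.35%

P = D₀(1+g)/(r−g) ⇒ P(r−g) = D₀(1+g) ⇒ g(P+D₀) = P·r − D₀
g = (P·r − D₀)/(P + D₀) = ($158,419.70×0.15 − $9,720.00) / ($158,419.70 + $9,720.00) = 0.083520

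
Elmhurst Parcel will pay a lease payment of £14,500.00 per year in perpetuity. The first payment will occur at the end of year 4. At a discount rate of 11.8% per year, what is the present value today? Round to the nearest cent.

£87934.76

Value at end of year 3: C / r = £14,500.00 / 0.118 = £122,881.3559
Discount to today: PV = £122,881.3559 / (1 + 0.118)^3 = £122,881.3559 / 1.397415 = £87,934.76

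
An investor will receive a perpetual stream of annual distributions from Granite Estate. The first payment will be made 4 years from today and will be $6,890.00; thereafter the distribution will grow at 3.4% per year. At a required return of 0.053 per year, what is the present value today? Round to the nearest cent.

$310585.02

Value at end of year 3: C₁ / (r − g) = $6,890.00 / (0.053 − 0.034) = $362,631.5789
Discount to today: PV = $362,631.5789 / (1 + 0.053)^3 = $362,631.5789 / 1.167576 = $310,585.02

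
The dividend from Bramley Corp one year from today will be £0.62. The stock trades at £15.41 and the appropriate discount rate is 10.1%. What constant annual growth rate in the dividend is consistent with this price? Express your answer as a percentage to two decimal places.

P = D₁/(r−g) ⇒ g = r − D₁/P = 0.101 − £0.62/£15.41 = 0.060766

6.08%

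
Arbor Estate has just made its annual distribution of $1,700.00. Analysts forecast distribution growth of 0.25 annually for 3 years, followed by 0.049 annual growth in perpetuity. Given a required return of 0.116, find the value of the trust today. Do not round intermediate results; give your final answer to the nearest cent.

D_1 = 2125.00000
D_2 = 2656.25000
D_3 = 3320.31250
Terminal value at year 3: TV = D_3×(1+g_2)/(r−g_2) = 3483.00781/0.067 = 51985.19123
P_0 = D_1/(1+r)^1 + D_2/(1+r)^2 + D_3/(1+r)^3 + TV/(1+r)^3
    = 1904.12186 + 2132.75298 + 2388.83623 + 37401.33138 = 43827.04245

$43827.04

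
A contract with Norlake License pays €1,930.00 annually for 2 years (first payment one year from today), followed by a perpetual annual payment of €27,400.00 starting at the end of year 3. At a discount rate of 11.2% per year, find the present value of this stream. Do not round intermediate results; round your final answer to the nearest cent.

€201140.45

PV of 2-year annuity: €1,930.00 × [1 − (1+0.112)^−2] / 0.112 = 3296.41323
Perpetuity value at year 2: €27,400.00 / 0.112 = 244642.85714
PV of perpetuity: 244642.85714 / (1+0.112)^2 = 197844.03721
Total PV = 3296.41323 + 197844.03721 = 201140.45044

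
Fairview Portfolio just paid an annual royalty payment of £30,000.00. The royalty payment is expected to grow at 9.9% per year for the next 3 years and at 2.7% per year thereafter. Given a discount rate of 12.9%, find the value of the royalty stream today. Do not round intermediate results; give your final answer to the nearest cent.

£363915.07

D_1 = 32970.00000
D_2 = 36234.03000
D_3 = 39821.19897
Terminal value at year 3: TV = D_3×(1+g_2)/(r−g_2) = 40896.37134/0.102 = 400944.81708
P_0 = D_1/(1+r)^1 + D_2/(1+r)^2 + D_3/(1+r)^3 + TV/(1+r)^3
    = 29202.83437 + 28426.85117 + 27671.48754 + 278613.89907 = 363915.07214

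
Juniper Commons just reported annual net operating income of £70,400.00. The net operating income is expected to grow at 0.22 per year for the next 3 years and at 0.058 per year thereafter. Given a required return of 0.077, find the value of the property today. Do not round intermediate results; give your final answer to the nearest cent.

D_1 = 85888.00000
D_2 = 104783.36000
D_3 = 127835.69920
Terminal value at year 3: TV = D_3×(1+g_2)/(r−g_2) = 135250.16975/0.019 = 7118429.98703
P_0 = D_1/(1+r)^1 + D_2/(1+r)^2 + D_3/(1+r)^3 + TV/(1+r)^3
    = 79747.44661 + 90336.01195 + 102330.48707 + 5698192.38522 = 5970606.33085

£5970606.33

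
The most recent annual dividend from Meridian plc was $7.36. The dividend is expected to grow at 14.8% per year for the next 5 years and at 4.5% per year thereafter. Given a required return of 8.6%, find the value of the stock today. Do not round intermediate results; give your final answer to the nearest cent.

$291.21

D_1 = 8.44928
D_2 = 9.69977
D_3 = 11.13534
D_4 = 12.78337
D_5 = 14.67531
Terminal value at year 5: TV = D_5×(1+g_2)/(r−g_2) = 15.33570/0.041 = 374.04141
P_0 = D_1/(1+r)^1 + D_2/(1+r)^2 + D_3/(1+r)^3 + D_4/(1+r)^4 + D_5/(1+r)^5 + TV/(1+r)^5
    = 7.78018 + 8.22436 + 8.69389 + 9.19022 + 9.71490 + 247.61136 = 291.21490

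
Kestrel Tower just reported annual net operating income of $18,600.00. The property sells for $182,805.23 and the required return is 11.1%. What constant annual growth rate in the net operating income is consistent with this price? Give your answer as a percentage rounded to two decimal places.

P = D₀(1+g)/(r−g) ⇒ P(r−g) = D₀(1+g) ⇒ g(P+D₀) = P·r − D₀
g = (P·r − D₀)/(P + D₀) = ($182,805.23×0.111 − $18,600.00) / ($182,805.23 + $18,600.00) = 0.008398

0.84%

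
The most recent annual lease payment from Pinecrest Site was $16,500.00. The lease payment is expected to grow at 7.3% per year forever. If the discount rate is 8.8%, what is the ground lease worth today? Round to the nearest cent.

D₁ = D₀ × (1 + g) = $16,500.00 × 1.073 = $17,704.5000
Growing perpetuity: P = D₁ / (r − g) = $17,704.5000 / (0.088 − 0.073) = $1,180,300.00

$1180300.00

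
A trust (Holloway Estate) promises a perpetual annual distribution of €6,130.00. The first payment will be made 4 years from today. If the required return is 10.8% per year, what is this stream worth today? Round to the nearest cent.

€41727.03

Value at end of year 3: C / r = €6,130.00 / 0.108 = €56,759.2593
Discount to today: PV = €56,759.2593 / (1 + 0.108)^3 = €56,759.2593 / 1.360252 = €41,727.03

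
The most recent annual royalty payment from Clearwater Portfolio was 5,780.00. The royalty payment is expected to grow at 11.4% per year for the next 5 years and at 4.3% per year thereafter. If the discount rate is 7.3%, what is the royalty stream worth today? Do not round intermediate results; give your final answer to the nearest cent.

D_1 = 6438.92000
D_2 = 7172.95688
D_3 = 7990.67396
D_4 = 8901.61080
D_5 = 9916.39443
Terminal value at year 5: TV = D_5×(1+g_2)/(r−g_2) = 10342.79939/0.03 = 344759.97958
P_0 = D_1/(1+r)^1 + D_2/(1+r)^2 + D_3/(1+r)^3 + D_4/(1+r)^4 + D_5/(1+r)^5 + TV/(1+r)^5
    = 6000.85741 + 6230.15392 + 6468.21199 + 6715.36641 + 6971.96475 + 242391.97454 = 274778.52901

274778.53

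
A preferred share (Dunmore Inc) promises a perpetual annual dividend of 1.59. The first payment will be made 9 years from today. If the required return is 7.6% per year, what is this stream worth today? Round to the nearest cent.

Value at end of year 8: C / r = 1.59 / 0.076 = 20.9211
Discount to today: PV = 20.9211 / (1 + 0.076)^8 = 20.9211 / 1.796794 = 11.64

11.64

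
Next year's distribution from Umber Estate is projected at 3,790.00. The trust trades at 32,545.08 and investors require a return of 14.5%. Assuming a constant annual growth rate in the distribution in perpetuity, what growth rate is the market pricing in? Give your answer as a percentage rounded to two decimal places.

2.85%

P = D₁/(r−g) ⇒ g = r − D₁/P = 0.145 − 3,790.00/32,545.08 = 0.028546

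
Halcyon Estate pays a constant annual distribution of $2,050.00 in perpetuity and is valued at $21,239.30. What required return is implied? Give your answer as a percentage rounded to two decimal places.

9.65%

P = C/r ⇒ r = C/P = $2,050.00/$21,239.30 = 0.096519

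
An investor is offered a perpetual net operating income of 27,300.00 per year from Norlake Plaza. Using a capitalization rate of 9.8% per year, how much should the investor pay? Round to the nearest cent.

278571.43

Level perpetuity: PV = C / r = 27,300.00 / 0.098 = 278,571.43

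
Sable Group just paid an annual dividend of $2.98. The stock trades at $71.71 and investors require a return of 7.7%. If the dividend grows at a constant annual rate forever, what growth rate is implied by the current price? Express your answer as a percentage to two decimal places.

3.40%

P = D₀(1+g)/(r−g) ⇒ P(r−g) = D₀(1+g) ⇒ g(P+D₀) = P·r − D₀
g = (P·r − D₀)/(P + D₀) = ($71.71×0.077 − $2.98) / ($71.71 + $2.98) = 0.034030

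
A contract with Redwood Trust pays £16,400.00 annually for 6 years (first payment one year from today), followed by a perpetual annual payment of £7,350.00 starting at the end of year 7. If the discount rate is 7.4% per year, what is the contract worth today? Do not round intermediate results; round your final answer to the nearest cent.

£141933.94

PV of 6-year annuity: £16,400.00 × [1 − (1+0.074)^−6] / 0.074 = 77215.22201
Perpetuity value at year 6: £7,350.00 / 0.074 = 99324.32432
PV of perpetuity: 99324.32432 / (1+0.074)^6 = 64718.72178
Total PV = 77215.22201 + 64718.72178 = 141933.94379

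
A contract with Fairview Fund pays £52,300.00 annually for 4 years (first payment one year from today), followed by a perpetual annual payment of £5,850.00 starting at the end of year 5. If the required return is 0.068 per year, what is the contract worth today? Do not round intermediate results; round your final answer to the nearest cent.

PV of 4-year annuity: £52,300.00 × [1 − (1+0.068)^−4] / 0.068 = 177953.93789
Perpetuity value at year 4: £5,850.00 / 0.068 = 86029.41176
PV of perpetuity: 86029.41176 / (1+0.068)^4 = 66124.43018
Total PV = 177953.93789 + 66124.43018 = 244078.36807

£244078.37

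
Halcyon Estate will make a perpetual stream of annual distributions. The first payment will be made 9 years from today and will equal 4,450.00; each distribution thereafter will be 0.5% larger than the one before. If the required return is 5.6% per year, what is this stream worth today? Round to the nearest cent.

56425.90

Value at end of year 8: C₁ / (r − g) = 4,450.00 / (0.056 − 0.005) = 87,254.9020
Discount to today: PV = 87,254.9020 / (1 + 0.056)^8 = 87,254.9020 / 1.546363 = 56,425.90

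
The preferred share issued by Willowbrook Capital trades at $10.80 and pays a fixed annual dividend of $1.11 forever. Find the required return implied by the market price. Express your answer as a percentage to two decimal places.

P = C/r ⇒ r = C/P = $1.11/$10.80 = 0.102778

10.28%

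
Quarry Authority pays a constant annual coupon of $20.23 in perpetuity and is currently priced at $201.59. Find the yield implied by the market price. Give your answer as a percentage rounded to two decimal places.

P = C/r ⇒ r = C/P = $20.23/$201.59 = 0.100352

10.04%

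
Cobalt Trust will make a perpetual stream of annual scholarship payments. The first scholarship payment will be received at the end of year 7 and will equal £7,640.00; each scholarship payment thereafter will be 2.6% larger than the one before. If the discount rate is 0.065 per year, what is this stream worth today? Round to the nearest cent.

£134255.20

Value at end of year 6: C₁ / (r − g) = £7,640.00 / (0.065 − 0.026) = £195,897.4359
Discount to today: PV = £195,897.4359 / (1 + 0.065)^6 = £195,897.4359 / 1.459142 = £134,255.20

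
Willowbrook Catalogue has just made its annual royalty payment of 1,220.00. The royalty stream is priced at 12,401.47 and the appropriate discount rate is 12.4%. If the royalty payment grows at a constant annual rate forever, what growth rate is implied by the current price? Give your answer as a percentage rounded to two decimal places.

P = D₀(1+g)/(r−g) ⇒ P(r−g) = D₀(1+g) ⇒ g(P+D₀) = P·r − D₀
g = (P·r − D₀)/(P + D₀) = (12,401.47×0.124 − 1,220.00) / (12,401.47 + 1,220.00) = 0.023330

2.33%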